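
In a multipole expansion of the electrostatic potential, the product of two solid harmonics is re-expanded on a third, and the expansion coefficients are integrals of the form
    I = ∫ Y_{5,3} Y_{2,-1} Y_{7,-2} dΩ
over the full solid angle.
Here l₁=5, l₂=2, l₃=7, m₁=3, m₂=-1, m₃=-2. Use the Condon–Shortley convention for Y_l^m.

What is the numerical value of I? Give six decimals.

Checks pass: Σm=0; 14 even; l₃=7∈[3,7].
(2·5+1)(2·2+1)(2·7+1) = 825
Δ: 0! 10! 4! / 15! → 1/15015
sum: t=0:+1/57600 = 1/57600
3j²(5 2 7; 0 0 0) = Δ·Π!·Σ² = 21/715  (sign -1)
sum: t=0:+1/483840 = 1/483840
3j²(5 2 7; 3 -1 -2) = Δ·Π!·Σ² = 6/1001  (sign -1)
combine: 4πI² = 825·21/715·6/1001 = 270/1859
take √, sign +1: I = 0.10750713

0.107507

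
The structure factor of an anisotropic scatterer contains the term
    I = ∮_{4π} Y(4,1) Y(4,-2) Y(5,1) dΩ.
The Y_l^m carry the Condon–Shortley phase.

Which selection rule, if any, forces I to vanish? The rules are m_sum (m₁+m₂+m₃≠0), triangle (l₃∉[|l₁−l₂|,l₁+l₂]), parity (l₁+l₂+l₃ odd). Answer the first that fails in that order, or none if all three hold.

parity

azimuthal sum: 1 − 2 + 1 = 0  ✓
0 ≤ 5 ≤ 8 (triangle on l)  ✓
L = 4 + 4 + 5 = 13 (odd)  ✗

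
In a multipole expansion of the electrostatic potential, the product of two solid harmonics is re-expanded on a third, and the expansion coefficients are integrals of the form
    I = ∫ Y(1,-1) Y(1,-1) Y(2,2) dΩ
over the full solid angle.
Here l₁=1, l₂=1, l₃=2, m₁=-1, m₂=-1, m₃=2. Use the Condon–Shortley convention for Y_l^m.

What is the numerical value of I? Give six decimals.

Checks pass: Σm=0; 4 even; l₃=2∈[0,2].
(2·1+1)(2·1+1)(2·2+1) = 45
Δ: 0! 2! 2! / 5! → 1/30
sum: t=0:+1/1 = 1/1
3j²(1 1 2; 0 0 0) = Δ·Π!·Σ² = 2/15  (sign +1)
sum: t=0:+1/4 = 1/4
3j²(1 1 2; -1 -1 2) = Δ·Π!·Σ² = 1/5  (sign +1)
combine: 4πI² = 45·2/15·1/5 = 6/5
take √, sign +1: I = 0.30901936

0.309019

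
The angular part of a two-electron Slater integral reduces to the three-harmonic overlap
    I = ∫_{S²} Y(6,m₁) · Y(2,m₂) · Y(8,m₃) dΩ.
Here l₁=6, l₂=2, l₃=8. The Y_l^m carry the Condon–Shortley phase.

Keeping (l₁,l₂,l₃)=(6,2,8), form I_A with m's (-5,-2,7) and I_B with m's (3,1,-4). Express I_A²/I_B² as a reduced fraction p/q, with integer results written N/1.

273/176

Same 6,2,8: normalisation and zero-m 3j drop out of the ratio.
A: Δ: 0! 12! 4! / 17! → 1/30940; sum: t=0:+1/958003200 = 1/958003200; 3j²(6 2 8; -5 -2 7) = Δ·Π!·Σ² = 3/68  (sign -1)
B: Δ: 0! 12! 4! / 17! → 1/30940; sum: t=0:+1/13063680 = 1/13063680; 3j²(6 2 8; 3 1 -4) = Δ·Π!·Σ² = 44/1547  (sign +1)
I_A²/I_B² = (3/68)/(44/1547) = 273/176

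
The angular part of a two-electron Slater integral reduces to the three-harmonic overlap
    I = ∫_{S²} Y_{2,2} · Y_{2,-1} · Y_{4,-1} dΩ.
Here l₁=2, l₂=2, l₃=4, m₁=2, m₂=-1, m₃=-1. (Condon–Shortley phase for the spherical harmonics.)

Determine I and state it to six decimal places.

Rules hold: Σm=0, L=8 even, 0≤4≤4.
N = 5·5·9 = 225
Δ = 0!·4!·4!/9! = 1/630
Racah Σ t=0..0: t=0:+1/16 = 1/16
⇒ 3j(2 2 4; 0 0 0)² = 2/35, sgn +1
Racah Σ t=0..0: t=0:+1/144 = 1/144
⇒ 3j(2 2 4; 2 -1 -1)² = 1/126, sgn -1
4πI² = N·(3j₀)²·(3jₘ)² = 5/49
I = -1·√(0.102041/4π) = -0.09011188

-0.090112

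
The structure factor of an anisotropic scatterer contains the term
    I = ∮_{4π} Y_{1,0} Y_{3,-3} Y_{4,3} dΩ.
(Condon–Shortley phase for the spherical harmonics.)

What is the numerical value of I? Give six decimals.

Checks pass: Σm=0; 8 even; l₃=4∈[2,4].
(2·1+1)(2·3+1)(2·4+1) = 189
Δ: 0! 2! 6! / 9! → 1/252
sum: t=0:+1/36 = 1/36
3j²(1 3 4; 0 0 0) = Δ·Π!·Σ² = 4/63  (sign +1)
sum: t=0:+1/720 = 1/720
3j²(1 3 4; 0 -3 3) = Δ·Π!·Σ² = 1/36  (sign -1)
combine: 4πI² = 189·4/63·1/36 = 1/3
take √, sign -1: I = -0.16286750

-0.162868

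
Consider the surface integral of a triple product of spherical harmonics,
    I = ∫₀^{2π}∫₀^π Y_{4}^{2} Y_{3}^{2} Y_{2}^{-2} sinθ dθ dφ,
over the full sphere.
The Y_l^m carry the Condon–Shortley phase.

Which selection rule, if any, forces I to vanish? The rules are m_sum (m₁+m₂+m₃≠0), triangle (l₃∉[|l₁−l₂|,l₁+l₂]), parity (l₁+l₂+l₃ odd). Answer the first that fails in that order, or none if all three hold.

m₁+m₂+m₃ = 2 + 2 − 2 = 2  ✗
triangle: |4−3|=1 ≤ l₃=2 ≤ 4+3=7
parity: l₁+l₂+l₃ = 9 is odd

m_sum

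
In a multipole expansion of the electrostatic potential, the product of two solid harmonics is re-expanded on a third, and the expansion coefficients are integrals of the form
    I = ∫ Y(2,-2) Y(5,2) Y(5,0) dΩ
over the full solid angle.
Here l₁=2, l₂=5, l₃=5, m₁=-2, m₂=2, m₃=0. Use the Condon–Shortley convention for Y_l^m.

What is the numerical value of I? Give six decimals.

-0.191372

Rules hold: Σm=0, L=12 even, 3≤5≤7.
N = 5·11·11 = 605
Δ = 2!·2!·8!/13! = 1/38610
Racah Σ t=0..2: t=0:+1/2880 t=1:−1/576 t=2:+1/2880 = -1/960
⇒ 3j(2 5 5; 0 0 0)² = 10/429, sgn +1
Racah Σ t=2..2: t=2:+1/2880 = 1/2880
⇒ 3j(2 5 5; -2 2 0)² = 14/429, sgn -1
4πI² = N·(3j₀)²·(3jₘ)² = 700/1521
I = -1·√(0.460224/4π) = -0.19137248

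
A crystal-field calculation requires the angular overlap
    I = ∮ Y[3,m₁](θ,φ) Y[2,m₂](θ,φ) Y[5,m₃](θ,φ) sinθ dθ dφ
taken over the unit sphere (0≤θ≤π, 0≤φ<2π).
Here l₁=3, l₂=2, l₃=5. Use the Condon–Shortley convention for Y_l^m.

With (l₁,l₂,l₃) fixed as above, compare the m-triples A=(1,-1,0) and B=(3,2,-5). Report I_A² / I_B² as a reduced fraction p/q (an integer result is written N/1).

Shared (l₁,l₂,l₃)=(3,2,5): N and (l;000)² cancel in I_A²/I_B².
A: Δ = 0!·6!·4!/11! = 1/2310; Racah Σ t=0..0: t=0:+1/288 = 1/288; ⇒ 3j(3 2 5; 1 -1 0)² = 5/231, sgn -1
B: Δ = 0!·6!·4!/11! = 1/2310; Racah Σ t=0..0: t=0:+1/17280 = 1/17280; ⇒ 3j(3 2 5; 3 2 -5)² = 1/11, sgn +1
I_A²/I_B² = (5/231)/(1/11) = 5/21

5/21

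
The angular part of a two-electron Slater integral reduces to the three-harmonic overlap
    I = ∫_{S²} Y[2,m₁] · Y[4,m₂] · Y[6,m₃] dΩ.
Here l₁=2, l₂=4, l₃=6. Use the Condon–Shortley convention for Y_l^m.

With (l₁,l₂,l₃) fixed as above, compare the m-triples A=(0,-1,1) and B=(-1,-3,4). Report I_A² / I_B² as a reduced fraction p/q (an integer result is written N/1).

7/8

Shared (l₁,l₂,l₃)=(2,4,6): N and (l;000)² cancel in I_A²/I_B².
A: Δ = 0!·4!·8!/13! = 1/6435; Racah Σ t=0..0: t=0:+1/2880 = 1/2880; ⇒ 3j(2 4 6; 0 -1 1)² = 14/429, sgn -1
B: Δ = 0!·4!·8!/13! = 1/6435; Racah Σ t=0..0: t=0:+1/30240 = 1/30240; ⇒ 3j(2 4 6; -1 -3 4)² = 16/429, sgn +1
I_A²/I_B² = (14/429)/(16/429) = 7/8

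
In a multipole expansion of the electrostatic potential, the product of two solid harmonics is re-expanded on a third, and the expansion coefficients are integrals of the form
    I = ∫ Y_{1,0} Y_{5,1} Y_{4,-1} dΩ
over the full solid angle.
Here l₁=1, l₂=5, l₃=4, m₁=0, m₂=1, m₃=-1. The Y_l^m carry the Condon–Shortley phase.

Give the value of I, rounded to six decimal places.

Checks pass: Σm=0; 10 even; l₃=4∈[4,6].
(2·1+1)(2·5+1)(2·4+1) = 297
Δ: 2! 0! 8! / 11! → 1/495
sum: t=1:−1/576 = -1/576
3j²(1 5 4; 0 0 0) = Δ·Π!·Σ² = 5/99  (sign -1)
sum: t=1:−1/720 = -1/720
3j²(1 5 4; 0 1 -1) = Δ·Π!·Σ² = 8/165  (sign +1)
combine: 4πI² = 297·5/99·8/165 = 8/11
take √, sign -1: I = -0.24057125

-0.240571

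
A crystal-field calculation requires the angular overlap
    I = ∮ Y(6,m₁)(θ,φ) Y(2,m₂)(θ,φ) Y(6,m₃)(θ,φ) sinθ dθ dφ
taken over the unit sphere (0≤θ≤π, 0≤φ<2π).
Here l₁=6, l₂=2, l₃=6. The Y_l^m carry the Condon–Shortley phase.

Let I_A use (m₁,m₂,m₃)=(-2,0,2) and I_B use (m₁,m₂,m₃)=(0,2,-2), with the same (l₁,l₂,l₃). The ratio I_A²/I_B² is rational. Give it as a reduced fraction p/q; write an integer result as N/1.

5/14

Same 6,2,6: normalisation and zero-m 3j drop out of the ratio.
A: Δ: 2! 10! 2! / 15! → 1/90090; sum: t=0:+1/322560 t=1:−1/30240 t=2:+1/69120 = -1/64512; 3j²(6 2 6; -2 0 2) = Δ·Π!·Σ² = 10/1001  (sign -1)
B: Δ: 2! 10! 2! / 15! → 1/90090; sum: t=2:+1/69120 = 1/69120; 3j²(6 2 6; 0 2 -2) = Δ·Π!·Σ² = 4/143  (sign +1)
I_A²/I_B² = (10/1001)/(4/143) = 5/14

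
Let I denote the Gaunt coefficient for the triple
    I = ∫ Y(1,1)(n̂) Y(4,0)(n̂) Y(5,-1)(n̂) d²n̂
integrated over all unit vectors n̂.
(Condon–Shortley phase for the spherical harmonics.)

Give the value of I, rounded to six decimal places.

-0.190188

m-sum 0 ✓  L=10 even ✓  3≤5≤5 ✓
Π(2lᵢ+1) = 3×9×11 = 297
triangle coeff Δ(1,4,5) = 1/495
Σ_t [0,0]: t=0:+1/576 = 1/576
(3j)²=5/99 [(1 4 5; 0 0 0)], sign=-1
Σ_t [0,0]: t=0:+1/1152 = 1/1152
(3j)²=1/33 [(1 4 5; 1 0 -1)], sign=+1
⇒ 4πI² = 5/11
I = (-1)√(5/11/(4π)) = -0.19018827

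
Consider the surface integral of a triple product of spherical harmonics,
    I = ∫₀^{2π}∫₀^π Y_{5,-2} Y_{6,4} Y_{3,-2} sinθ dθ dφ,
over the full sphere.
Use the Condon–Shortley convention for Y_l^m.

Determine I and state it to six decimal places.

0.088266

m-sum 0 ✓  L=14 even ✓  1≤3≤11 ✓
Π(2lᵢ+1) = 11×13×7 = 1001
triangle coeff Δ(5,6,3) = 1/675675
Σ_t [3,5]: t=3:−1/8640 t=4:+1/2304 t=5:−1/8640 = 7/34560
(3j)²=7/429 [(5 6 3; 0 0 0)], sign=-1
Σ_t [6,7]: t=6:+1/34560 t=7:−1/60480 = 1/80640
(3j)²=6/1001 [(5 6 3; -2 4 -2)], sign=-1
⇒ 4πI² = 14/143
I = (+1)√(14/143/(4π)) = 0.08826552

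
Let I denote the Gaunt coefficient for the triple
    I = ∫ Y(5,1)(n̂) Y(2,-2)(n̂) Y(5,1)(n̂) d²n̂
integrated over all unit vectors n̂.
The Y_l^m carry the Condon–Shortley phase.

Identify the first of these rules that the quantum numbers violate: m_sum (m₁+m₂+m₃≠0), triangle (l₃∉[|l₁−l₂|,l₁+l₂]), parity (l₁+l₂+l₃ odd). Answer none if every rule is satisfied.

none

Σmᵢ = 0  ✓
l₃∈[|l₁−l₂|,l₁+l₂]=[3,7], have l₃=5  ✓
Σlᵢ = 12 ⇒ even  ✓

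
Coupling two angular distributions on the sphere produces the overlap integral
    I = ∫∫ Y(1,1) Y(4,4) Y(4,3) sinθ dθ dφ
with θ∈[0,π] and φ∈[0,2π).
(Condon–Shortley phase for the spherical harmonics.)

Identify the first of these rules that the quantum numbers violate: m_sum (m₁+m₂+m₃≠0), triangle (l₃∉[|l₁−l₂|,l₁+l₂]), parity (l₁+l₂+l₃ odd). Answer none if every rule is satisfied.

m₁+m₂+m₃ = 1 + 4 + 3 = 8  ✗
triangle: |1−4|=3 ≤ l₃=4 ≤ 1+4=5
parity: l₁+l₂+l₃ = 9 is odd

m_sum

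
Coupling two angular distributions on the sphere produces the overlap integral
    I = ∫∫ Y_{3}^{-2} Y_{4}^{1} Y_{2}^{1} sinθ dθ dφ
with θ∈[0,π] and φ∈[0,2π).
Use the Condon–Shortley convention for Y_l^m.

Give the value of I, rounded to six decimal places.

Σlᵢ=9 odd — θ-integrand is odd under cosθ→−cosθ; I=0

0.000000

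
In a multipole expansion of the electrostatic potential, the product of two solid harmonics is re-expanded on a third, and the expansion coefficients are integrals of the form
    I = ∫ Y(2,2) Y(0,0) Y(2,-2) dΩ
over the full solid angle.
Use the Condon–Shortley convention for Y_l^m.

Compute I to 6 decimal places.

0.282095

Checks pass: Σm=0; 4 even; l₃=2∈[2,2].
(2·2+1)(2·0+1)(2·2+1) = 25
Δ: 0! 4! 0! / 5! → 1/5
sum: t=0:+1/4 = 1/4
3j²(2 0 2; 0 0 0) = Δ·Π!·Σ² = 1/5  (sign +1)
sum: t=0:+1/24 = 1/24
3j²(2 0 2; 2 0 -2) = Δ·Π!·Σ² = 1/5  (sign +1)
combine: 4πI² = 25·1/5·1/5 = 1/1
take √, sign +1: I = 0.28209479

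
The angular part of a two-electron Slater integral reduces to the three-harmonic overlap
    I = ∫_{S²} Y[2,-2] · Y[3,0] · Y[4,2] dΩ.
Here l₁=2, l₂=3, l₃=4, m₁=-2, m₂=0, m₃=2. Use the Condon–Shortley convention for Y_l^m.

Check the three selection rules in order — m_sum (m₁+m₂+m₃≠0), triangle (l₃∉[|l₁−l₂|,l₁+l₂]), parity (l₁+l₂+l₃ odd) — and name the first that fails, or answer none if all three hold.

parity

Σmᵢ = 0  ✓
l₃∈[|l₁−l₂|,l₁+l₂]=[1,5], have l₃=4  ✓
Σlᵢ = 9 ⇒ odd  ✗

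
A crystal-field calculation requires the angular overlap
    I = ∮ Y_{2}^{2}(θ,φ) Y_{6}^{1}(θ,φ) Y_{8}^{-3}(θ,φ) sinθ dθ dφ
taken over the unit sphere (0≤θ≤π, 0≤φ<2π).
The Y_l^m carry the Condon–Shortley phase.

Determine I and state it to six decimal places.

-0.154160

Rules hold: Σm=0, L=16 even, 4≤8≤8.
N = 5·13·17 = 1105
Δ = 0!·4!·12!/17! = 1/30940
Racah Σ t=0..0: t=0:+1/2073600 = 1/2073600
⇒ 3j(2 6 8; 0 0 0)² = 28/1105, sgn +1
Racah Σ t=0..0: t=0:+1/14515200 = 1/14515200
⇒ 3j(2 6 8; 2 1 -3)² = 33/3094, sgn -1
4πI² = N·(3j₀)²·(3jₘ)² = 66/221
I = -1·√(0.298643/4π) = -0.15415972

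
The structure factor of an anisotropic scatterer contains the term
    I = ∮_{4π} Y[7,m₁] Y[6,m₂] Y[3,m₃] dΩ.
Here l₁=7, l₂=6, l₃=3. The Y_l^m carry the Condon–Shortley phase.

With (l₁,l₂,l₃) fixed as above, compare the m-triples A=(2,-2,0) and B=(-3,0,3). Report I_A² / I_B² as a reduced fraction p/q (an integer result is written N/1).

14/75

l's match ⇒ only the (l;m) 3-j factors differ between A and B.
A: triangle coeff Δ(7,6,3) = 1/2042040; Σ_t [2,4]: t=2:+1/967680 t=3:−1/120960 t=4:+1/207360 = -1/414720; (3j)²=21/4862 [(7 6 3; 2 -2 0)], sign=+1
B: triangle coeff Δ(7,6,3) = 1/2042040; Σ_t [6,6]: t=6:+1/829440 = 1/829440; (3j)²=225/9724 [(7 6 3; -3 0 3)], sign=+1
I_A²/I_B² = (21/4862)/(225/9724) = 14/75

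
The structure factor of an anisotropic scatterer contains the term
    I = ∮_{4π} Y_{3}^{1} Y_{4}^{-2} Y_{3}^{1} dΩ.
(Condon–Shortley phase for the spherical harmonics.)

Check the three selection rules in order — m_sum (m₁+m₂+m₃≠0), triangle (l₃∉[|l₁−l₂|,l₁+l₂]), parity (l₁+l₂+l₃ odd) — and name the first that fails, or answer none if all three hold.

Σmᵢ = 0  ✓
l₃∈[|l₁−l₂|,l₁+l₂]=[1,7], have l₃=3  ✓
Σlᵢ = 10 ⇒ even  ✓

none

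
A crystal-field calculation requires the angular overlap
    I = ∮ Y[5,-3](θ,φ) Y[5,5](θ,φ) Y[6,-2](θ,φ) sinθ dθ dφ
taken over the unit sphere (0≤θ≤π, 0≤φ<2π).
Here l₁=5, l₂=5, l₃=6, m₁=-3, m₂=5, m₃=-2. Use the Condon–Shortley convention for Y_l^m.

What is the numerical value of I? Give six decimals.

0.140602

Rules hold: Σm=0, L=16 even, 0≤6≤10.
N = 11·11·13 = 1573
Δ = 4!·6!·6!/17! = 1/28588560
Racah Σ t=0..4: t=0:+1/345600 t=1:−1/13824 t=2:+1/5184 t=3:−1/13824 t=4:+1/345600 = 7/129600
⇒ 3j(5 5 6; 0 0 0)² = 80/7293, sgn +1
Racah Σ t=4..4: t=4:+1/829440 = 1/829440
⇒ 3j(5 5 6; -3 5 -2)² = 35/2431, sgn +1
4πI² = N·(3j₀)²·(3jₘ)² = 2800/11271
I = +1·√(0.248425/4π) = 0.14060244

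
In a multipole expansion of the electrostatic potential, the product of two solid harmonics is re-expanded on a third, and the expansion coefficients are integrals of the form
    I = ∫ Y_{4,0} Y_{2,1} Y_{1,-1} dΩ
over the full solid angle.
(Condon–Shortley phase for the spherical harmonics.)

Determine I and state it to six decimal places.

0.000000

|4−2|≤1≤4+2 violated ⇒ I = 0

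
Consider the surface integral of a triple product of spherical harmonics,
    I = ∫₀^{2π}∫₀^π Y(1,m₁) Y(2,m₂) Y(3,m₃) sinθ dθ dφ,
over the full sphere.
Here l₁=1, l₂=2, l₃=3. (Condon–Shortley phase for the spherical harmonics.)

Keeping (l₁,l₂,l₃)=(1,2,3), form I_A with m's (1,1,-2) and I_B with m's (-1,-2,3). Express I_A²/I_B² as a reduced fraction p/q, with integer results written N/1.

2/3

Same 1,2,3: normalisation and zero-m 3j drop out of the ratio.
A: Δ: 0! 2! 4! / 7! → 1/105; sum: t=0:+1/12 = 1/12; 3j²(1 2 3; 1 1 -2) = Δ·Π!·Σ² = 2/21  (sign -1)
B: Δ: 0! 2! 4! / 7! → 1/105; sum: t=0:+1/48 = 1/48; 3j²(1 2 3; -1 -2 3) = Δ·Π!·Σ² = 1/7  (sign +1)
I_A²/I_B² = (2/21)/(1/7) = 2/3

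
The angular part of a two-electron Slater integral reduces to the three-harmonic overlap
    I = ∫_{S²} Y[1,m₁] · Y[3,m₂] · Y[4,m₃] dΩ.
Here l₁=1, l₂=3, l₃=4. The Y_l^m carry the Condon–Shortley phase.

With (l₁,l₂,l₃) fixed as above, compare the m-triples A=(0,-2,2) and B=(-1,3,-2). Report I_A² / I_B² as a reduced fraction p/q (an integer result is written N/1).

Shared (l₁,l₂,l₃)=(1,3,4): N and (l;000)² cancel in I_A²/I_B².
A: Δ = 0!·2!·6!/9! = 1/252; Racah Σ t=0..0: t=0:+1/120 = 1/120; ⇒ 3j(1 3 4; 0 -2 2)² = 1/21, sgn +1
B: Δ = 0!·2!·6!/9! = 1/252; Racah Σ t=0..0: t=0:+1/1440 = 1/1440; ⇒ 3j(1 3 4; -1 3 -2)² = 1/252, sgn +1
I_A²/I_B² = (1/21)/(1/252) = 12/1

12/1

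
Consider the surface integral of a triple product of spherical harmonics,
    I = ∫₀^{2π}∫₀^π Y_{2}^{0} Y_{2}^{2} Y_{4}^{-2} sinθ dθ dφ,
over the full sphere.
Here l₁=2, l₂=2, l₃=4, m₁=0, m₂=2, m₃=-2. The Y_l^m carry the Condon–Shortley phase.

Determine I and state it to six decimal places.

0.156078

m-sum 0 ✓  L=8 even ✓  0≤4≤4 ✓
Π(2lᵢ+1) = 5×5×9 = 225
triangle coeff Δ(2,2,4) = 1/630
Σ_t [0,0]: t=0:+1/16 = 1/16
(3j)²=2/35 [(2 2 4; 0 0 0)], sign=+1
Σ_t [0,0]: t=0:+1/96 = 1/96
(3j)²=1/42 [(2 2 4; 0 2 -2)], sign=+1
⇒ 4πI² = 15/49
I = (+1)√(15/49/(4π)) = 0.15607835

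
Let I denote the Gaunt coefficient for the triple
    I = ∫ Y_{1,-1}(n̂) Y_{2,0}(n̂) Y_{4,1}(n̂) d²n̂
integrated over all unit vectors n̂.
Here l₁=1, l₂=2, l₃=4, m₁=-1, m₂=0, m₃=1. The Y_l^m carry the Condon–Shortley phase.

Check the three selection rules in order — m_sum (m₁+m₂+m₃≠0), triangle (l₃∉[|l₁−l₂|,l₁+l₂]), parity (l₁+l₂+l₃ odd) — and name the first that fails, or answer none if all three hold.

Σmᵢ = 0  ✓
l₃∈[|l₁−l₂|,l₁+l₂]=[1,3], have l₃=4  ✗
Σlᵢ = 7 ⇒ odd

triangle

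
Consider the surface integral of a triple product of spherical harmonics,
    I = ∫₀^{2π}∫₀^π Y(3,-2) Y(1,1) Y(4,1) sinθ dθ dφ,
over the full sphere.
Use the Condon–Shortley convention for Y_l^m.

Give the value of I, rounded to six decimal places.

-0.106622

Rules hold: Σm=0, L=8 even, 2≤4≤4.
N = 7·3·9 = 189
Δ = 0!·6!·2!/9! = 1/252
Racah Σ t=0..0: t=0:+1/36 = 1/36
⇒ 3j(3 1 4; 0 0 0)² = 4/63, sgn +1
Racah Σ t=0..0: t=0:+1/240 = 1/240
⇒ 3j(3 1 4; -2 1 1)² = 1/84, sgn -1
4πI² = N·(3j₀)²·(3jₘ)² = 1/7
I = -1·√(0.142857/4π) = -0.10662181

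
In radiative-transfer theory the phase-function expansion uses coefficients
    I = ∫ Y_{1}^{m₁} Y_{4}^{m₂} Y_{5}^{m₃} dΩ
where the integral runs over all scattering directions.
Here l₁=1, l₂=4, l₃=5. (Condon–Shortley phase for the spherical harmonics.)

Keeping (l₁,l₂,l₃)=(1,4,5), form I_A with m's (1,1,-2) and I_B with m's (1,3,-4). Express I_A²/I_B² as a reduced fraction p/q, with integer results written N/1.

7/12

Same 1,4,5: normalisation and zero-m 3j drop out of the ratio.
A: Δ: 0! 2! 8! / 11! → 1/495; sum: t=0:+1/1440 = 1/1440; 3j²(1 4 5; 1 1 -2) = Δ·Π!·Σ² = 7/165  (sign -1)
B: Δ: 0! 2! 8! / 11! → 1/495; sum: t=0:+1/10080 = 1/10080; 3j²(1 4 5; 1 3 -4) = Δ·Π!·Σ² = 4/55  (sign -1)
I_A²/I_B² = (7/165)/(4/55) = 7/12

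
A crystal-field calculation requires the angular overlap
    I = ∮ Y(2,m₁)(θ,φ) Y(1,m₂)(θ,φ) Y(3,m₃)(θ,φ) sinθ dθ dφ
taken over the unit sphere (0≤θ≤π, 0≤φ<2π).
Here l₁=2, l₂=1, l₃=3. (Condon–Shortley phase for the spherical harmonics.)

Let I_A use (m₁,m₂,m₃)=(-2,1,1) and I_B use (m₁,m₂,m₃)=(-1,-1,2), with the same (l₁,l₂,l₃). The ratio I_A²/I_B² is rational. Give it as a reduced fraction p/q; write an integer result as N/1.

Same 2,1,3: normalisation and zero-m 3j drop out of the ratio.
A: Δ: 0! 4! 2! / 7! → 1/105; sum: t=0:+1/48 = 1/48; 3j²(2 1 3; -2 1 1) = Δ·Π!·Σ² = 1/105  (sign +1)
B: Δ: 0! 4! 2! / 7! → 1/105; sum: t=0:+1/12 = 1/12; 3j²(2 1 3; -1 -1 2) = Δ·Π!·Σ² = 2/21  (sign -1)
I_A²/I_B² = (1/105)/(2/21) = 1/10

1/10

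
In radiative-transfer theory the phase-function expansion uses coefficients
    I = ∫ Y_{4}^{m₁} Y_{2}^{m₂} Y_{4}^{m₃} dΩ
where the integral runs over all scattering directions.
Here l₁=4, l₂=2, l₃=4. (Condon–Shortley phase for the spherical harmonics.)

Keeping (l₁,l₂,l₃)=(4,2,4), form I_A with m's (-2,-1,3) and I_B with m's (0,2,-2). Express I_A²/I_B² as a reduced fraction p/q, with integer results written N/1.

l's match ⇒ only the (l;m) 3-j factors differ between A and B.
A: triangle coeff Δ(4,2,4) = 1/13860; Σ_t [0,1]: t=0:+1/1440 t=1:−1/240 = -1/288; (3j)²=5/132 [(4 2 4; -2 -1 3)], sign=+1
B: triangle coeff Δ(4,2,4) = 1/13860; Σ_t [2,2]: t=2:+1/192 = 1/192; (3j)²=3/77 [(4 2 4; 0 2 -2)], sign=+1
I_A²/I_B² = (5/132)/(3/77) = 35/36

35/36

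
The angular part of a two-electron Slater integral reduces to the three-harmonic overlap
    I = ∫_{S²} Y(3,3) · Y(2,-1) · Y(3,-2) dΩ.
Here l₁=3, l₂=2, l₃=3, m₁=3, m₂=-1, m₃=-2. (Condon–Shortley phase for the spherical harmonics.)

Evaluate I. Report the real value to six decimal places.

-0.210261

Rules hold: Σm=0, L=8 even, 1≤3≤5.
N = 7·5·7 = 245
Δ = 2!·4!·2!/9! = 1/3780
Racah Σ t=0..2: t=0:+1/24 t=1:−1/4 t=2:+1/24 = -1/6
⇒ 3j(3 2 3; 0 0 0)² = 4/105, sgn +1
Racah Σ t=0..0: t=0:+1/48 = 1/48
⇒ 3j(3 2 3; 3 -1 -2)² = 5/84, sgn -1
4πI² = N·(3j₀)²·(3jₘ)² = 5/9
I = -1·√(0.555556/4π) = -0.21026104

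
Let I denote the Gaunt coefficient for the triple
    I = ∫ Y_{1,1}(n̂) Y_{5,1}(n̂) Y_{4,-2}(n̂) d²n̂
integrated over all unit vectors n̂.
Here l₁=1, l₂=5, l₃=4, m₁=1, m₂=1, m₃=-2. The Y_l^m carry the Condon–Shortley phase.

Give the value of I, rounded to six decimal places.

-0.120286

Rules hold: Σm=0, L=10 even, 4≤4≤6.
N = 3·11·9 = 297
Δ = 2!·0!·8!/11! = 1/495
Racah Σ t=1..1: t=1:−1/576 = -1/576
⇒ 3j(1 5 4; 0 0 0)² = 5/99, sgn -1
Racah Σ t=0..0: t=0:+1/2880 = 1/2880
⇒ 3j(1 5 4; 1 1 -2)² = 2/165, sgn +1
4πI² = N·(3j₀)²·(3jₘ)² = 2/11
I = -1·√(0.181818/4π) = -0.12028562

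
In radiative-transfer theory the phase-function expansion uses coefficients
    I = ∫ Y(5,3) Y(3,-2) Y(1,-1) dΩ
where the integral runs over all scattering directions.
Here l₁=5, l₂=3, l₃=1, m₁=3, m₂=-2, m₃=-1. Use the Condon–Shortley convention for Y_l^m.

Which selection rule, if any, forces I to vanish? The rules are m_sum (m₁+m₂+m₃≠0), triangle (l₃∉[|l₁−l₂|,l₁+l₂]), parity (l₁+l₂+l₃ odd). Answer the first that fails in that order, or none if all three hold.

azimuthal sum: 3 − 2 − 1 = 0  ✓
2 ≤ 1 ≤ 8 (triangle on l)  ✗
L = 5 + 3 + 1 = 9 (odd)

triangle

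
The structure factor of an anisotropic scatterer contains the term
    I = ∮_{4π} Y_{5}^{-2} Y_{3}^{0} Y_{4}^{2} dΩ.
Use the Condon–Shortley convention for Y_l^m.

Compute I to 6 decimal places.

m-sum 0 ✓  L=12 even ✓  2≤4≤8 ✓
Π(2lᵢ+1) = 11×7×9 = 693
triangle coeff Δ(5,3,4) = 1/180180
Σ_t [1,3]: t=1:−1/576 t=2:+1/144 t=3:−1/576 = 1/288
(3j)²=20/1001 [(5 3 4; 0 0 0)], sign=+1
Σ_t [1,3]: t=1:−1/8640 t=2:+1/480 t=3:−1/576 = 1/4320
(3j)²=1/2145 [(5 3 4; -2 0 2)], sign=+1
⇒ 4πI² = 12/1859
I = (+1)√(12/1859/(4π)) = 0.02266449

0.022664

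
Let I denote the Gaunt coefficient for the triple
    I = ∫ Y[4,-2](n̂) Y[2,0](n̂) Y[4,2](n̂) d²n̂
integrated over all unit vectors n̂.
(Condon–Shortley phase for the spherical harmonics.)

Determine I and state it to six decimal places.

m-sum 0 ✓  L=10 even ✓  2≤4≤6 ✓
Π(2lᵢ+1) = 9×5×9 = 405
triangle coeff Δ(4,2,4) = 1/13860
Σ_t [0,2]: t=0:+1/192 t=1:−1/36 t=2:+1/192 = -5/288
(3j)²=20/693 [(4 2 4; 0 0 0)], sign=-1
Σ_t [0,2]: t=0:+1/2880 t=1:−1/120 t=2:+1/192 = -1/360
(3j)²=16/3465 [(4 2 4; -2 0 2)], sign=-1
⇒ 4πI² = 320/5929
I = (+1)√(320/5929/(4π)) = 0.06553591

0.065536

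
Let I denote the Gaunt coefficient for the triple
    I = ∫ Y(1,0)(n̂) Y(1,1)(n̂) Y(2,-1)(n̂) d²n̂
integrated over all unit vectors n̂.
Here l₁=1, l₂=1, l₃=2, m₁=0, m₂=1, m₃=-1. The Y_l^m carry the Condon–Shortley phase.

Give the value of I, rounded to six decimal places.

Checks pass: Σm=0; 4 even; l₃=2∈[0,2].
(2·1+1)(2·1+1)(2·2+1) = 45
Δ: 0! 2! 2! / 5! → 1/30
sum: t=0:+1/1 = 1/1
3j²(1 1 2; 0 0 0) = Δ·Π!·Σ² = 2/15  (sign +1)
sum: t=0:+1/2 = 1/2
3j²(1 1 2; 0 1 -1) = Δ·Π!·Σ² = 1/10  (sign -1)
combine: 4πI² = 45·2/15·1/10 = 3/5
take √, sign -1: I = -0.21850969

-0.218510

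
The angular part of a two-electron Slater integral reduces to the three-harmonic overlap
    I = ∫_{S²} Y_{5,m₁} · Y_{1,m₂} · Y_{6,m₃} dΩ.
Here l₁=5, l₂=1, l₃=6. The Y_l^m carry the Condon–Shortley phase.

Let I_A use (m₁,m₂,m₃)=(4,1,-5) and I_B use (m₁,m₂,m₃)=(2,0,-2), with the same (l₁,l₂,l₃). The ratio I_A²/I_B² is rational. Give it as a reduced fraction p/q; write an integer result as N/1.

Same 5,1,6: normalisation and zero-m 3j drop out of the ratio.
A: Δ: 0! 10! 2! / 13! → 1/858; sum: t=0:+1/725760 = 1/725760; 3j²(5 1 6; 4 1 -5) = Δ·Π!·Σ² = 5/78  (sign -1)
B: Δ: 0! 10! 2! / 13! → 1/858; sum: t=0:+1/30240 = 1/30240; 3j²(5 1 6; 2 0 -2) = Δ·Π!·Σ² = 16/429  (sign +1)
I_A²/I_B² = (5/78)/(16/429) = 55/32

55/32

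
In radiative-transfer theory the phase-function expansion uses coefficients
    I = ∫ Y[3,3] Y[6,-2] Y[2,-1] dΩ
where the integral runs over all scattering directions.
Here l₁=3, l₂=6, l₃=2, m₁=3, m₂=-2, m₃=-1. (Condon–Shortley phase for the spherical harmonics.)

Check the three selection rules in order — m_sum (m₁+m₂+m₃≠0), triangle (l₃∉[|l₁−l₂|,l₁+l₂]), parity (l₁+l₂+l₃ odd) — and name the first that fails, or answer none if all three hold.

triangle

m₁+m₂+m₃ = 3 − 2 − 1 = 0  ✓
triangle: |3−6|=3 ≤ l₃=2 ≤ 3+6=9  ✗
parity: l₁+l₂+l₃ = 11 is odd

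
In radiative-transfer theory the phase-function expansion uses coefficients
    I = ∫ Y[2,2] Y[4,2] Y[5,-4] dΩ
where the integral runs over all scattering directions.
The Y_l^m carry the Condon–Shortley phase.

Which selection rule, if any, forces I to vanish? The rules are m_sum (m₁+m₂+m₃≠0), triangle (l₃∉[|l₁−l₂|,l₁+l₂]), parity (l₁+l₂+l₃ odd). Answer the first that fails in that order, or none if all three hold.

m₁+m₂+m₃ = 2 + 2 − 4 = 0  ✓
triangle: |2−4|=2 ≤ l₃=5 ≤ 2+4=6  ✓
parity: l₁+l₂+l₃ = 11 is odd  ✗

parity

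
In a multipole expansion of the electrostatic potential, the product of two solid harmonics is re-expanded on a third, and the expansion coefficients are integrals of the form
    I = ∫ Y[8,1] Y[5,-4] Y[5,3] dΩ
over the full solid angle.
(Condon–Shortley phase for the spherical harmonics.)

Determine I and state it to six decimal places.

0.100827

Rules hold: Σm=0, L=18 even, 3≤5≤13.
N = 17·11·11 = 2057
Δ = 8!·8!·2!/19! = 1/37413090
Racah Σ t=3..5: t=3:−1/1036800 t=4:+1/331776 t=5:−1/1036800 = 1/921600
⇒ 3j(8 5 5; 0 0 0)² = 490/46189, sgn -1
Racah Σ t=0..1: t=0:+1/203212800 t=1:−1/14515200 = -13/203212800
⇒ 3j(8 5 5; 1 -4 3)² = 104/17765, sgn -1
4πI² = N·(3j₀)²·(3jₘ)² = 784/6137
I = +1·√(0.12775/4π) = 0.10082658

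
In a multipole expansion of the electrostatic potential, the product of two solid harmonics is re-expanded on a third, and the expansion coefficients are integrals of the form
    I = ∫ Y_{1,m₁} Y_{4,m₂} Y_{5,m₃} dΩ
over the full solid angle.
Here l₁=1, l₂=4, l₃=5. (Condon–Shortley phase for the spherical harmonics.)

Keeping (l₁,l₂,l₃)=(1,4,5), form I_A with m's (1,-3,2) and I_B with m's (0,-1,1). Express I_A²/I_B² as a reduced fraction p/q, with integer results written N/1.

1/8

Same 1,4,5: normalisation and zero-m 3j drop out of the ratio.
A: Δ: 0! 2! 8! / 11! → 1/495; sum: t=0:+1/10080 = 1/10080; 3j²(1 4 5; 1 -3 2) = Δ·Π!·Σ² = 1/165  (sign -1)
B: Δ: 0! 2! 8! / 11! → 1/495; sum: t=0:+1/720 = 1/720; 3j²(1 4 5; 0 -1 1) = Δ·Π!·Σ² = 8/165  (sign +1)
I_A²/I_B² = (1/165)/(8/165) = 1/8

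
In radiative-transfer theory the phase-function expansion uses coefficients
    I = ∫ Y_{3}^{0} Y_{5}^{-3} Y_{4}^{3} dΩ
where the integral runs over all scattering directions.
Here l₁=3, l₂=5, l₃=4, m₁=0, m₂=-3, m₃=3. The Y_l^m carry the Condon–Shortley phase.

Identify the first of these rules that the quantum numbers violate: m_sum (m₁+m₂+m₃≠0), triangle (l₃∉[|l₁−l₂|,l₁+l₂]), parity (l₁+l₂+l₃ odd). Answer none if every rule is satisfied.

Σmᵢ = 0  ✓
l₃∈[|l₁−l₂|,l₁+l₂]=[2,8], have l₃=4  ✓
Σlᵢ = 12 ⇒ even  ✓

none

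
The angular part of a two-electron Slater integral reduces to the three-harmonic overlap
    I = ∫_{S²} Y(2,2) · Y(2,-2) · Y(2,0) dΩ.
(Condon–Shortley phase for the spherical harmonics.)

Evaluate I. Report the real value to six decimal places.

Checks pass: Σm=0; 6 even; l₃=2∈[0,4].
(2·2+1)(2·2+1)(2·2+1) = 125
Δ: 2! 2! 2! / 7! → 1/630
sum: t=0:+1/8 t=1:−1/1 t=2:+1/8 = -3/4
3j²(2 2 2; 0 0 0) = Δ·Π!·Σ² = 2/35  (sign -1)
sum: t=0:+1/8 = 1/8
3j²(2 2 2; 2 -2 0) = Δ·Π!·Σ² = 2/35  (sign +1)
combine: 4πI² = 125·2/35·2/35 = 20/49
take √, sign -1: I = -0.18022375

-0.180224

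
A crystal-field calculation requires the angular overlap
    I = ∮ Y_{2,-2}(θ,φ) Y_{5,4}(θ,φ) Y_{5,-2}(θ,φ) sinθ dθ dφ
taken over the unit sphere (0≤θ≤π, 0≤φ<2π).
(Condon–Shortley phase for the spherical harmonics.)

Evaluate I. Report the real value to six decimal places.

-0.137240

m-sum 0 ✓  L=12 even ✓  3≤5≤7 ✓
Π(2lᵢ+1) = 5×11×11 = 605
triangle coeff Δ(2,5,5) = 1/38610
Σ_t [0,2]: t=0:+1/2880 t=1:−1/576 t=2:+1/2880 = -1/960
(3j)²=10/429 [(2 5 5; 0 0 0)], sign=+1
Σ_t [2,2]: t=2:+1/20160 = 1/20160
(3j)²=12/715 [(2 5 5; -2 4 -2)], sign=-1
⇒ 4πI² = 40/169
I = (-1)√(40/169/(4π)) = -0.13724032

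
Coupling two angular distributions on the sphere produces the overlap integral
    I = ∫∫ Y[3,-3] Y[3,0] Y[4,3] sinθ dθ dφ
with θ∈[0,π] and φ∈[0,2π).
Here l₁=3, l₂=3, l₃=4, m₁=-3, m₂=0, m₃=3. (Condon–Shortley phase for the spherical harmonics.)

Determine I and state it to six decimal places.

0.203551

m-sum 0 ✓  L=10 even ✓  0≤4≤6 ✓
Π(2lᵢ+1) = 7×7×9 = 441
triangle coeff Δ(3,3,4) = 1/34650
Σ_t [0,2]: t=0:+1/72 t=1:−1/16 t=2:+1/72 = -5/144
(3j)²=2/77 [(3 3 4; 0 0 0)], sign=-1
Σ_t [2,2]: t=2:+1/288 = 1/288
(3j)²=1/22 [(3 3 4; -3 0 3)], sign=-1
⇒ 4πI² = 63/121
I = (+1)√(63/121/(4π)) = 0.20355073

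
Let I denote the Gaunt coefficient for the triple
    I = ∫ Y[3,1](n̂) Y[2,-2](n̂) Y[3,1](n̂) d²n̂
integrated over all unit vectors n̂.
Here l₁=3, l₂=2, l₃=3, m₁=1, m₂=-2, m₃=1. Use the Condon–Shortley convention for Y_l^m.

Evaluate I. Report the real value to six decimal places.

Checks pass: Σm=0; 8 even; l₃=3∈[1,5].
(2·3+1)(2·2+1)(2·3+1) = 245
Δ: 2! 4! 2! / 9! → 1/3780
sum: t=0:+1/24 t=1:−1/4 t=2:+1/24 = -1/6
3j²(3 2 3; 0 0 0) = Δ·Π!·Σ² = 4/105  (sign +1)
sum: t=0:+1/16 = 1/16
3j²(3 2 3; 1 -2 1) = Δ·Π!·Σ² = 2/35  (sign +1)
combine: 4πI² = 245·4/105·2/35 = 8/15
take √, sign +1: I = 0.20601291

0.206013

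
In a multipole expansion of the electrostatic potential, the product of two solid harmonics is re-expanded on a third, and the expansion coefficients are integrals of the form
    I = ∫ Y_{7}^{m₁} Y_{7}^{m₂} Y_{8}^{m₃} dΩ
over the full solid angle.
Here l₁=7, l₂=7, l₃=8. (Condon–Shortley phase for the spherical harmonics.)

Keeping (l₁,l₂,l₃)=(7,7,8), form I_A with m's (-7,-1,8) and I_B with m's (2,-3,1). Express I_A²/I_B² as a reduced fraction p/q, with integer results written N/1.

1183/30

Shared (l₁,l₂,l₃)=(7,7,8): N and (l;000)² cancel in I_A²/I_B².
A: Δ = 6!·8!·8!/23! = 1/22086194130; Racah Σ t=6..6: t=6:+1/1170505728000 = 1/1170505728000; ⇒ 3j(7 7 8; -7 -1 8)² = 13/7429, sgn +1
B: Δ = 6!·8!·8!/23! = 1/22086194130; Racah Σ t=0..4: t=0:+1/298598400 t=1:−1/49766400 t=2:+1/49766400 t=3:−1/261273600 t=4:+1/9754214400 = -11/29262643200; ⇒ 3j(7 7 8; 2 -3 1)² = 30/676039, sgn +1
I_A²/I_B² = (13/7429)/(30/676039) = 1183/30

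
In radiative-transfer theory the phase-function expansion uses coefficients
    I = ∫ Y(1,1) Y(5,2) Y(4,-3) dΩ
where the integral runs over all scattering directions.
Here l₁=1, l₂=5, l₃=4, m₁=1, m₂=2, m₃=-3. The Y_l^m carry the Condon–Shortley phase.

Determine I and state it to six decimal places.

0.085055

Checks pass: Σm=0; 10 even; l₃=4∈[4,6].
(2·1+1)(2·5+1)(2·4+1) = 297
Δ: 2! 0! 8! / 11! → 1/495
sum: t=1:−1/576 = -1/576
3j²(1 5 4; 0 0 0) = Δ·Π!·Σ² = 5/99  (sign -1)
sum: t=0:+1/10080 = 1/10080
3j²(1 5 4; 1 2 -3) = Δ·Π!·Σ² = 1/165  (sign -1)
combine: 4πI² = 297·5/99·1/165 = 1/11
take √, sign +1: I = 0.08505478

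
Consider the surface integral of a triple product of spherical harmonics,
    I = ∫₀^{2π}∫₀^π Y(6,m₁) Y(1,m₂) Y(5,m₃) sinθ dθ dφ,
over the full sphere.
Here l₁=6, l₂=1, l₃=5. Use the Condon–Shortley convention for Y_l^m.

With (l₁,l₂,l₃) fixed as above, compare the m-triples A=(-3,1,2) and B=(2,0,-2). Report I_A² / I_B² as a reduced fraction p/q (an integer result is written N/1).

Same 6,1,5: normalisation and zero-m 3j drop out of the ratio.
A: Δ: 2! 10! 0! / 13! → 1/858; sum: t=2:+1/60480 = 1/60480; 3j²(6 1 5; -3 1 2) = Δ·Π!·Σ² = 6/143  (sign -1)
B: Δ: 2! 10! 0! / 13! → 1/858; sum: t=1:−1/30240 = -1/30240; 3j²(6 1 5; 2 0 -2) = Δ·Π!·Σ² = 16/429  (sign +1)
I_A²/I_B² = (6/143)/(16/429) = 9/8

9/8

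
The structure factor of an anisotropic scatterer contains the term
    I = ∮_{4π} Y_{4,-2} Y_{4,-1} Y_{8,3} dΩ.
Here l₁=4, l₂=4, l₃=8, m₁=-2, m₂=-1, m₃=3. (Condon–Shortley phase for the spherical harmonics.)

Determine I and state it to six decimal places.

m-sum 0 ✓  L=16 even ✓  0≤8≤8 ✓
Π(2lᵢ+1) = 9×9×17 = 1377
triangle coeff Δ(4,4,8) = 1/218790
Σ_t [0,0]: t=0:+1/331776 = 1/331776
(3j)²=490/21879 [(4 4 8; 0 0 0)], sign=+1
Σ_t [0,0]: t=0:+1/1036800 = 1/1036800
(3j)²=14/663 [(4 4 8; -2 -1 3)], sign=-1
⇒ 4πI² = 20580/31603
I = (-1)√(20580/31603/(4π)) = -0.22764263

-0.227643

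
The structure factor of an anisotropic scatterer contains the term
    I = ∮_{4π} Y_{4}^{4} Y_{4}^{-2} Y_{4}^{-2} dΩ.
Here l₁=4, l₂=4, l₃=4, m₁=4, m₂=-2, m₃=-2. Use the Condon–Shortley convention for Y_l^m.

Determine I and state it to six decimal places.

m-sum 0 ✓  L=12 even ✓  0≤4≤8 ✓
Π(2lᵢ+1) = 9×9×9 = 729
triangle coeff Δ(4,4,4) = 1/450450
Σ_t [0,4]: t=0:+1/13824 t=1:−1/216 t=2:+1/64 t=3:−1/216 t=4:+1/13824 = 5/768
(3j)²=18/1001 [(4 4 4; 0 0 0)], sign=+1
Σ_t [0,0]: t=0:+1/2304 = 1/2304
(3j)²=5/143 [(4 4 4; 4 -2 -2)], sign=+1
⇒ 4πI² = 65610/143143
I = (+1)√(65610/143143/(4π)) = 0.19098314

0.190983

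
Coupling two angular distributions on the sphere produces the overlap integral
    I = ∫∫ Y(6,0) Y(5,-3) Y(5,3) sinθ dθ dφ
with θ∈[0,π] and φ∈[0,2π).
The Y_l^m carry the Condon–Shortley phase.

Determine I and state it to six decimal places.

0.088978

Checks pass: Σm=0; 16 even; l₃=5∈[1,11].
(2·6+1)(2·5+1)(2·5+1) = 1573
Δ: 6! 6! 4! / 17! → 1/28588560
sum: t=1:−1/345600 t=2:+1/13824 t=3:−1/5184 t=4:+1/13824 t=5:−1/345600 = -7/129600
3j²(6 5 5; 0 0 0) = Δ·Π!·Σ² = 80/7293  (sign +1)
sum: t=0:+1/2073600 t=1:−1/86400 t=2:+1/55296 = 29/4147200
3j²(6 5 5; 0 -3 3) = Δ·Π!·Σ² = 841/145860  (sign +1)
combine: 4πI² = 1573·80/7293·841/145860 = 3364/33813
take √, sign +1: I = 0.08897771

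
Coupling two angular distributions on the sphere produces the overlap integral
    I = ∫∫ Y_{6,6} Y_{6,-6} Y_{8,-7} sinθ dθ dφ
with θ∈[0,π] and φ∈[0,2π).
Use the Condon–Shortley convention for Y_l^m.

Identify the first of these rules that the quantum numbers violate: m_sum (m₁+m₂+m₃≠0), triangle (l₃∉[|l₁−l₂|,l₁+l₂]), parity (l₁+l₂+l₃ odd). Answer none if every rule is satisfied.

m_sum

Σmᵢ = -7  ✗
l₃∈[|l₁−l₂|,l₁+l₂]=[0,12], have l₃=8
Σlᵢ = 20 ⇒ even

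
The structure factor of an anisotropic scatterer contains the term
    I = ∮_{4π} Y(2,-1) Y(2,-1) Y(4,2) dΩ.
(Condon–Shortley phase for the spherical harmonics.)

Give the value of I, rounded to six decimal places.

0.254875

m-sum 0 ✓  L=8 even ✓  0≤4≤4 ✓
Π(2lᵢ+1) = 5×5×9 = 225
triangle coeff Δ(2,2,4) = 1/630
Σ_t [0,0]: t=0:+1/16 = 1/16
(3j)²=2/35 [(2 2 4; 0 0 0)], sign=+1
Σ_t [0,0]: t=0:+1/36 = 1/36
(3j)²=4/63 [(2 2 4; -1 -1 2)], sign=+1
⇒ 4πI² = 40/49
I = (+1)√(40/49/(4π)) = 0.25487487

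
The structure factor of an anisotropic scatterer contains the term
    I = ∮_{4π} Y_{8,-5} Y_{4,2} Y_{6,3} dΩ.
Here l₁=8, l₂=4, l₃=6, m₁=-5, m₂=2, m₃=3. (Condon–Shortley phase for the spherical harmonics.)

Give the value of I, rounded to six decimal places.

Rules hold: Σm=0, L=18 even, 4≤6≤12.
N = 17·9·13 = 1989
Δ = 6!·10!·2!/19! = 1/23279256
Racah Σ t=2..4: t=2:+1/1658880 t=3:−1/518400 t=4:+1/1658880 = -1/1382400
⇒ 3j(8 4 6; 0 0 0)² = 504/46189, sgn -1
Racah Σ t=4..6: t=4:+1/34836480 t=5:−1/9676800 t=6:+1/43545600 = -1/19353600
⇒ 3j(8 4 6; -5 2 3)² = 243/18088, sgn +1
4πI² = N·(3j₀)²·(3jₘ)² = 19683/67507
I = -1·√(0.29157/4π) = -0.15232329

-0.152323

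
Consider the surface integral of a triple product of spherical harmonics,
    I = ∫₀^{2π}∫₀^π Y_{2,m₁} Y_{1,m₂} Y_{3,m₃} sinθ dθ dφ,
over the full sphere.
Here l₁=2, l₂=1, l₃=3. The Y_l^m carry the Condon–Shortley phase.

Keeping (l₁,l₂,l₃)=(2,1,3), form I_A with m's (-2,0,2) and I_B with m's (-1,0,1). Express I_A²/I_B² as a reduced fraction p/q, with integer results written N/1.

5/8

Same 2,1,3: normalisation and zero-m 3j drop out of the ratio.
A: Δ: 0! 4! 2! / 7! → 1/105; sum: t=0:+1/24 = 1/24; 3j²(2 1 3; -2 0 2) = Δ·Π!·Σ² = 1/21  (sign -1)
B: Δ: 0! 4! 2! / 7! → 1/105; sum: t=0:+1/6 = 1/6; 3j²(2 1 3; -1 0 1) = Δ·Π!·Σ² = 8/105  (sign +1)
I_A²/I_B² = (1/21)/(8/105) = 5/8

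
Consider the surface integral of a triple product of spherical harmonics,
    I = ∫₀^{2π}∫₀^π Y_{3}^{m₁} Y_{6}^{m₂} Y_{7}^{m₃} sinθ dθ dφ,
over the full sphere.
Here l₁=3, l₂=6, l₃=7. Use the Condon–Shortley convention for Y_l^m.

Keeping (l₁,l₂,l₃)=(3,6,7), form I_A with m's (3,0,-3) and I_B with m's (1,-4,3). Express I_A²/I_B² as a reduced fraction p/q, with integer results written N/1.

Same 3,6,7: normalisation and zero-m 3j drop out of the ratio.
A: Δ: 2! 4! 10! / 17! → 1/2042040; sum: t=0:+1/829440 = 1/829440; 3j²(3 6 7; 3 0 -3) = Δ·Π!·Σ² = 225/9724  (sign +1)
B: Δ: 2! 4! 10! / 17! → 1/2042040; sum: t=0:+1/645120 t=1:−1/2177280 t=2:+1/174182400 = 191/174182400; 3j²(3 6 7; 1 -4 3) = Δ·Π!·Σ² = 36481/2042040  (sign +1)
I_A²/I_B² = (225/9724)/(36481/2042040) = 47250/36481

47250/36481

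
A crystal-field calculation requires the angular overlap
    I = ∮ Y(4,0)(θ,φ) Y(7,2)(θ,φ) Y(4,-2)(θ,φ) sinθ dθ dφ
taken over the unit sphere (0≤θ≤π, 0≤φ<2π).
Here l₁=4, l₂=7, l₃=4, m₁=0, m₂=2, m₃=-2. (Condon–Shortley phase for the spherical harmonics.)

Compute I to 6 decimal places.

0.000000

L=15 odd ⇒ parity kills the (l;000) factor ⇒ I = 0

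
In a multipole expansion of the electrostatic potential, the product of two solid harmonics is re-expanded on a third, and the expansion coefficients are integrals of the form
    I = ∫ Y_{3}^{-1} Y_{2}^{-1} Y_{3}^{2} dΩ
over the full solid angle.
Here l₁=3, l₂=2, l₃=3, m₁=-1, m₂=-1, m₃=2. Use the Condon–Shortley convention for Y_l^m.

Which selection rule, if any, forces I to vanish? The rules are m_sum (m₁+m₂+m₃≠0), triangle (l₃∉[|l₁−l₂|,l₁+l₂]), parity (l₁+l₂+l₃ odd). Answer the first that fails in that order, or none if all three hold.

none

m₁+m₂+m₃ = -1 − 1 + 2 = 0  ✓
triangle: |3−2|=1 ≤ l₃=3 ≤ 3+2=5  ✓
parity: l₁+l₂+l₃ = 8 is even  ✓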